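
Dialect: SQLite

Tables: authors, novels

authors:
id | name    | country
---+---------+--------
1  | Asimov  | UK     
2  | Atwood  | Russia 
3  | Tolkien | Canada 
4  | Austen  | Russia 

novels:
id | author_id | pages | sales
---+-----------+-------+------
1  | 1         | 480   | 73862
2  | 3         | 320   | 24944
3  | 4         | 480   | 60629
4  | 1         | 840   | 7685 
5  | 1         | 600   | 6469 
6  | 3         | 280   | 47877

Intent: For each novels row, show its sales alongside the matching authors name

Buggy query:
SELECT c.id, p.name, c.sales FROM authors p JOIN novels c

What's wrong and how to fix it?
Bug: Missing join condition: each novels row is matched to all authors rows instead of just its own

Fix: Specify the join condition linking the foreign key to the parent id

Corrected query:
SELECT c.id, p.name, c.sales FROM authors p JOIN novels c ON c.author_id = p.id

Result:
id | name    | sales
---+---------+------
1  | Asimov  | 73862
2  | Tolkien | 24944
3  | Austen  | 60629
4  | Asimov  | 7685 
5  | Asimov  | 6469 
6  | Tolkien | 47877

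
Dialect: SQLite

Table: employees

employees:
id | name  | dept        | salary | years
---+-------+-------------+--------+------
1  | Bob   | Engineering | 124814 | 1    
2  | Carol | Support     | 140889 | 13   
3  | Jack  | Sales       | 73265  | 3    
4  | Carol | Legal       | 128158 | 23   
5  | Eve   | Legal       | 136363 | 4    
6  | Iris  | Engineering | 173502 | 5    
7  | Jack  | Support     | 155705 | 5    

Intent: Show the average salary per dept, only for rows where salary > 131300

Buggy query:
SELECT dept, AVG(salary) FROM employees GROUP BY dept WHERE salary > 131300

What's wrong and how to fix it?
Bug: Row-level WHERE must come before GROUP BY in the clause order

Fix: Move the WHERE clause before GROUP BY

Corrected query:
SELECT dept, AVG(salary) FROM employees WHERE salary > 131300 GROUP BY dept

Result:
dept        | AVG(salary)
------------+------------
Engineering | 173502     
Legal       | 136363     
Support     | 148297     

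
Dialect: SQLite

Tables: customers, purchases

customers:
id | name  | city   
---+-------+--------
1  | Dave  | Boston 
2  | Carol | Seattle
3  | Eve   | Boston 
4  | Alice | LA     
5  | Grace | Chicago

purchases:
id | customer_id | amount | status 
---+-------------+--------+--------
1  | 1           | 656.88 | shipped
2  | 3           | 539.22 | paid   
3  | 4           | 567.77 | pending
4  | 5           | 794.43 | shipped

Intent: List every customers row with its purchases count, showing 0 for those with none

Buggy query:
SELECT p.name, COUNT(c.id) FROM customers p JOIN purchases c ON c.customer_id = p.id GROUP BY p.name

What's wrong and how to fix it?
Bug: INNER JOIN drops customers rows that have no matching purchases rows

Fix: Use LEFT JOIN so parents without children still appear (COUNT(c.id) gives 0)

Corrected query:
SELECT p.name, COUNT(c.id) FROM customers p LEFT JOIN purchases c ON c.customer_id = p.id GROUP BY p.name

Result:
name  | COUNT(c.id)
------+------------
Alice | 1          
Carol | 0          
Dave  | 1          
Eve   | 1          
Grace | 1          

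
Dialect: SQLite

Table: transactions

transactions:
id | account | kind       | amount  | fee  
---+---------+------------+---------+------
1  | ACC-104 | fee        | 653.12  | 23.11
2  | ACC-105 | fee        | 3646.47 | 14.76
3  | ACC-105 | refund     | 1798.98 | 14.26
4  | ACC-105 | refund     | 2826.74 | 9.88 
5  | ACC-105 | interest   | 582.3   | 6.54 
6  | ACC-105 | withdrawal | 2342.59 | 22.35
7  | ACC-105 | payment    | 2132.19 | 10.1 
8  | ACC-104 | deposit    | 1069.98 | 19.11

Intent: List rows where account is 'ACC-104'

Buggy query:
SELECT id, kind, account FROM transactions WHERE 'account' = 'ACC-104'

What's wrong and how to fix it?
Bug: Single quotes denote string literals in SQL; the column name is being compared as a constant string

Fix: Remove the quotes around the column name (or use double quotes for an identifier)

Corrected query:
SELECT id, kind, account FROM transactions WHERE account = 'ACC-104'

Result:
id | kind    | account
---+---------+--------
1  | fee     | ACC-104
8  | deposit | ACC-104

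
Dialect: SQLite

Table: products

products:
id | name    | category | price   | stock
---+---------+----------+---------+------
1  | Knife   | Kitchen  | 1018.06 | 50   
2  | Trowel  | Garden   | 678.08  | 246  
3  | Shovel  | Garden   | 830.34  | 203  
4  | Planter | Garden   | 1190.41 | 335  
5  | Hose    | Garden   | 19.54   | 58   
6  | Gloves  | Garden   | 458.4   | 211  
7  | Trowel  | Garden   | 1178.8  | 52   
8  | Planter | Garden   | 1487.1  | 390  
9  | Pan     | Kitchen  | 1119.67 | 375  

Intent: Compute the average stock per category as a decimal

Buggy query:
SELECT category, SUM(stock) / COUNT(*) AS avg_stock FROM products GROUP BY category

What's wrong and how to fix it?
Bug: Both operands are integers, so '/' performs integer division and truncates

Fix: Cast one side to REAL so the division keeps the fractional part

Corrected query:
SELECT category, SUM(stock) * 1.0 / COUNT(*) AS avg_stock FROM products GROUP BY category

Result:
category | avg_stock 
---------+-----------
Garden   | 213.571429
Kitchen  | 212.5     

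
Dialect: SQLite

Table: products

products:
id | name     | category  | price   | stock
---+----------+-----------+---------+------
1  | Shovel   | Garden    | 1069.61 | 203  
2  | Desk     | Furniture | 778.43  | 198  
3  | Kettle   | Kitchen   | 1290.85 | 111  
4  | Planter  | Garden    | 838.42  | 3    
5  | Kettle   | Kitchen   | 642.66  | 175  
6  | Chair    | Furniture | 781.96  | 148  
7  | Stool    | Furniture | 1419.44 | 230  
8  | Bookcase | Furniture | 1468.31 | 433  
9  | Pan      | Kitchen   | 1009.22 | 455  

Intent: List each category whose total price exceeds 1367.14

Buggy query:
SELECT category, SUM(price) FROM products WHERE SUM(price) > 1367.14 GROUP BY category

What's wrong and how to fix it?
Bug: WHERE runs before GROUP BY, so aggregates aren't available there

Fix: Move the aggregate condition to a HAVING clause

Corrected query:
SELECT category, SUM(price) FROM products GROUP BY category HAVING SUM(price) > 1367.14

Result:
category  | SUM(price)
----------+-----------
Furniture | 4448.14   
Garden    | 1908.03   
Kitchen   | 2942.73   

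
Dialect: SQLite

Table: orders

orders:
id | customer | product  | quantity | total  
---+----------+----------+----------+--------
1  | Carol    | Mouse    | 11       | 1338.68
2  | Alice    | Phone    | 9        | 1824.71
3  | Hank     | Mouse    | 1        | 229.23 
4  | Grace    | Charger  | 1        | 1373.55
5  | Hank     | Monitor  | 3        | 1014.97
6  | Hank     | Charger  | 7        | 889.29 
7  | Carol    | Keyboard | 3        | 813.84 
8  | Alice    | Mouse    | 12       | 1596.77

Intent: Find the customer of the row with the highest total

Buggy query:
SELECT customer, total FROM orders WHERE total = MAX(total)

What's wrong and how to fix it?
Bug: WHERE is evaluated per row; an aggregate over the whole table isn't defined there

Fix: Wrap MAX in a scalar subquery so WHERE compares against a single value

Corrected query:
SELECT customer, total FROM orders WHERE total = (SELECT MAX(total) FROM orders)

Result:
customer | total  
---------+--------
Alice    | 1824.71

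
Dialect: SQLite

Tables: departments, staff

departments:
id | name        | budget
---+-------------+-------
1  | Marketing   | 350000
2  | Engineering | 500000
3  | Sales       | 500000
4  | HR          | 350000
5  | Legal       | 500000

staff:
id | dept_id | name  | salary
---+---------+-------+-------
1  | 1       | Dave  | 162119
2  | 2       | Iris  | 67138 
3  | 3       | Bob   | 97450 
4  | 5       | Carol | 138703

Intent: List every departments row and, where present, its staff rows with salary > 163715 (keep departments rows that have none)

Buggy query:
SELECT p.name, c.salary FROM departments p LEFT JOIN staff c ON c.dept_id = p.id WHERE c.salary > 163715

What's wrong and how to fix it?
Bug: Filtering c.salary in WHERE discards the NULL rows produced by LEFT JOIN, turning it into an inner join

Fix: Put 'c.salary > 163715' in the JOIN's ON clause instead of WHERE

Corrected query:
SELECT p.name, c.salary FROM departments p LEFT JOIN staff c ON c.dept_id = p.id AND c.salary > 163715

Result:
name        | salary
------------+-------
Marketing   | NULL  
Engineering | NULL  
Sales       | NULL  
HR          | NULL  
Legal       | NULL  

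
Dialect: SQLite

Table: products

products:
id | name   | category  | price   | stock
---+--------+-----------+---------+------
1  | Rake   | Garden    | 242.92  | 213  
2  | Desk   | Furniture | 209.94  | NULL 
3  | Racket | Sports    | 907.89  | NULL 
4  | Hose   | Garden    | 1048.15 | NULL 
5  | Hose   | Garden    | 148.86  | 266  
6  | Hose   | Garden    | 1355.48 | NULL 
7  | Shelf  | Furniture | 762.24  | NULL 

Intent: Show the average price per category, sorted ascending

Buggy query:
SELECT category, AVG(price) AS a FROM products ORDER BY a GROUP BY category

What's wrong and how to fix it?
Bug: GROUP BY must precede ORDER BY

Fix: Reorder: SELECT … FROM … GROUP BY … ORDER BY …

Corrected query:
SELECT category, AVG(price) AS a FROM products GROUP BY category ORDER BY a

Result:
category  | a       
----------+---------
Furniture | 486.09  
Garden    | 698.8525
Sports    | 907.89  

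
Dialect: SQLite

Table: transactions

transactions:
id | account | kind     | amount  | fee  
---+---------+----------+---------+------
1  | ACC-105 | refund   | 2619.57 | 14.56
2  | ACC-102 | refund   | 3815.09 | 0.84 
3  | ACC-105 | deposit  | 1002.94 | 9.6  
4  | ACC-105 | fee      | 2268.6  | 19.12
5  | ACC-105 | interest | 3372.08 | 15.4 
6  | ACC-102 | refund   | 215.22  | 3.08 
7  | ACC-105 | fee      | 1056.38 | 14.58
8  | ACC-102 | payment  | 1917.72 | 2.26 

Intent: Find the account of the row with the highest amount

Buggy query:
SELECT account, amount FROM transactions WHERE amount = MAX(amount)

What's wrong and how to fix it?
Bug: WHERE is evaluated per row; an aggregate over the whole table isn't defined there

Fix: Use a subquery: WHERE amount = (SELECT MAX(amount) FROM transactions)

Corrected query:
SELECT account, amount FROM transactions WHERE amount = (SELECT MAX(amount) FROM transactions)

Result:
account | amount 
--------+--------
ACC-102 | 3815.09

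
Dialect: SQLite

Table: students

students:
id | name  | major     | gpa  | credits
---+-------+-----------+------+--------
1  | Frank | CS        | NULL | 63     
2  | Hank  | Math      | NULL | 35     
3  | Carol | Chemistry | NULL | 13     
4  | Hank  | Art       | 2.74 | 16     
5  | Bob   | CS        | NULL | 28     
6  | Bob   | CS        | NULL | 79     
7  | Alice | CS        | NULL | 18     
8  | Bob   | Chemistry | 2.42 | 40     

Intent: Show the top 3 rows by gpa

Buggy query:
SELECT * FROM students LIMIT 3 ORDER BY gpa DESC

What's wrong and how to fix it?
Bug: LIMIT must come after ORDER BY

Fix: Swap the clauses: ORDER BY first, then LIMIT

Corrected query:
SELECT * FROM students ORDER BY gpa DESC LIMIT 3

Result:
id | name  | major     | gpa  | credits
---+-------+-----------+------+--------
4  | Hank  | Art       | 2.74 | 16     
8  | Bob   | Chemistry | 2.42 | 40     
1  | Frank | CS        | NULL | 63     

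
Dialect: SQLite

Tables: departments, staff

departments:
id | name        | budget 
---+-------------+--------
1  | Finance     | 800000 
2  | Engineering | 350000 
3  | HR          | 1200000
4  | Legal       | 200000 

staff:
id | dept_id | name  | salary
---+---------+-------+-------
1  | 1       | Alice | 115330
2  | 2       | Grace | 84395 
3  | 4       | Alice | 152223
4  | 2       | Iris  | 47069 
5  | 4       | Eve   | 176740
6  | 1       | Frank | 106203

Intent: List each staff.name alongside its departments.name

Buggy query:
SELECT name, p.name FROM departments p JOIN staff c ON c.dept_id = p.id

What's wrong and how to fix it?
Bug: Both tables have a 'name' column; the unqualified reference is ambiguous

Fix: Qualify the column with its table alias (c.name)

Corrected query:
SELECT c.name, p.name FROM departments p JOIN staff c ON c.dept_id = p.id

Result:
name  | name       
------+------------
Alice | Finance    
Grace | Engineering
Alice | Legal      
Iris  | Engineering
Eve   | Legal      
Frank | Finance    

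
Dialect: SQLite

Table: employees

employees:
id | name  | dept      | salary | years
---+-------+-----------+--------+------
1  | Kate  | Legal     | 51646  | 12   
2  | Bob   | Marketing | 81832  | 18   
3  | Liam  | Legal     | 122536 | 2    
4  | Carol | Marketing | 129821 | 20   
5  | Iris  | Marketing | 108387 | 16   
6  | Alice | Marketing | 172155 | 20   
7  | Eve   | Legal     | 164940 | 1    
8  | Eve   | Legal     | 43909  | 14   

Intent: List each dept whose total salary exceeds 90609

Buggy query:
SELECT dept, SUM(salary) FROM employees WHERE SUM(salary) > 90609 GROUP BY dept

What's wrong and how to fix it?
Bug: SUM(salary) is an aggregate, but WHERE filters rows before aggregation

Fix: Use HAVING (which filters groups after aggregation) instead of WHERE

Corrected query:
SELECT dept, SUM(salary) FROM employees GROUP BY dept HAVING SUM(salary) > 90609

Result:
dept      | SUM(salary)
----------+------------
Legal     | 383031     
Marketing | 492195     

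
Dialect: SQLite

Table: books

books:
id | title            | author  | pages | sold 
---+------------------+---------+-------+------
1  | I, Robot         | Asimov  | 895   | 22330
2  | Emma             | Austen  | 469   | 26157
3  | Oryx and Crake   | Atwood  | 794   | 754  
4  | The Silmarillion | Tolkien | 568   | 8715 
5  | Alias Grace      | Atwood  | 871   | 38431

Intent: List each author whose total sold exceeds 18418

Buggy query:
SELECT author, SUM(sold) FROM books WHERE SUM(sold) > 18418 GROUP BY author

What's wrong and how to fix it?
Bug: Aggregate functions cannot appear in a WHERE clause

Fix: Use HAVING (which filters groups after aggregation) instead of WHERE

Corrected query:
SELECT author, SUM(sold) FROM books GROUP BY author HAVING SUM(sold) > 18418

Result:
author | SUM(sold)
-------+----------
Asimov | 22330    
Atwood | 39185    
Austen | 26157    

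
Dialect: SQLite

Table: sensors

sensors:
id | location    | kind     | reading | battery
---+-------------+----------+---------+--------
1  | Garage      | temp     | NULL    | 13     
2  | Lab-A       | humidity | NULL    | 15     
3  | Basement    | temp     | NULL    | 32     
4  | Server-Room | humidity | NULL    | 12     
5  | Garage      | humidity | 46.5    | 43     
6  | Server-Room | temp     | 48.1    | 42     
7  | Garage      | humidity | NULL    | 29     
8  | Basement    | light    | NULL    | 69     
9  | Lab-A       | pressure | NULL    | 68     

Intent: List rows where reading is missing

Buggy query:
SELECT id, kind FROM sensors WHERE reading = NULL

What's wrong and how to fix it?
Bug: '= NULL' is always unknown in SQL three-valued logic, so no rows match

Fix: Replace '= NULL' with 'IS NULL'

Corrected query:
SELECT id, kind FROM sensors WHERE reading IS NULL

Result:
id | kind    
---+---------
1  | temp    
2  | humidity
3  | temp    
4  | humidity
7  | humidity
8  | light   
9  | pressure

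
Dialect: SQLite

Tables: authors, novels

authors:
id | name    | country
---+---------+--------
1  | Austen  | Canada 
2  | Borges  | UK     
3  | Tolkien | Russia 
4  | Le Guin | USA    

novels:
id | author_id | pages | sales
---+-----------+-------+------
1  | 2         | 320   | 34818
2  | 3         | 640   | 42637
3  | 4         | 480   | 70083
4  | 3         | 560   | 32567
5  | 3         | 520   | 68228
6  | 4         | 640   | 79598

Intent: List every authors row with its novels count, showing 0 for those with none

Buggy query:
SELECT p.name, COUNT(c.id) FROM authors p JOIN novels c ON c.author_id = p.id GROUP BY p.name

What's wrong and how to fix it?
Bug: INNER JOIN drops authors rows that have no matching novels rows

Fix: Switch to LEFT JOIN to retain unmatched parent rows

Corrected query:
SELECT p.name, COUNT(c.id) FROM authors p LEFT JOIN novels c ON c.author_id = p.id GROUP BY p.name

Result:
name    | COUNT(c.id)
--------+------------
Austen  | 0          
Borges  | 1          
Le Guin | 2          
Tolkien | 3          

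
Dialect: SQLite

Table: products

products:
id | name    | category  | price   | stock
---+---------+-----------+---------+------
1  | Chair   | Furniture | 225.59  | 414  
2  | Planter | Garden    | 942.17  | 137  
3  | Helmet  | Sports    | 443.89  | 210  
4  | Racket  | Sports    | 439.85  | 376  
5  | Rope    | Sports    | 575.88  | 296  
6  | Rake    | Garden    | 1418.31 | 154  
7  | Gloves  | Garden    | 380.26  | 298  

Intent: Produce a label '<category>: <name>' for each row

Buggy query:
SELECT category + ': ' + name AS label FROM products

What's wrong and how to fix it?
Bug: '+' is numeric addition; on text columns SQLite converts them to 0 instead of concatenating

Fix: Replace + with || to concatenate text

Corrected query:
SELECT category || ': ' || name AS label FROM products

Result:
label           
----------------
Furniture: Chair
Garden: Planter 
Sports: Helmet  
Sports: Racket  
Sports: Rope    
Garden: Rake    
Garden: Gloves  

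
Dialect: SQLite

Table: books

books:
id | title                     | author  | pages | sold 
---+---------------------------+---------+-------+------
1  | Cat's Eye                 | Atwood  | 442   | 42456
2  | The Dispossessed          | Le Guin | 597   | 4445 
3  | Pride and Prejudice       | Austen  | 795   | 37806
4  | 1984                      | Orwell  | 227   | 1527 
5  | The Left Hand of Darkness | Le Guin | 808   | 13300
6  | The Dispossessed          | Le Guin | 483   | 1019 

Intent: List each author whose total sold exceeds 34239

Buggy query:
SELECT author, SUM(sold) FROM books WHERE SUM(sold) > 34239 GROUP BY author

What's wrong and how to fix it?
Bug: Aggregate functions cannot appear in a WHERE clause

Fix: Move the aggregate condition to a HAVING clause

Corrected query:
SELECT author, SUM(sold) FROM books GROUP BY author HAVING SUM(sold) > 34239

Result:
author | SUM(sold)
-------+----------
Atwood | 42456    
Austen | 37806    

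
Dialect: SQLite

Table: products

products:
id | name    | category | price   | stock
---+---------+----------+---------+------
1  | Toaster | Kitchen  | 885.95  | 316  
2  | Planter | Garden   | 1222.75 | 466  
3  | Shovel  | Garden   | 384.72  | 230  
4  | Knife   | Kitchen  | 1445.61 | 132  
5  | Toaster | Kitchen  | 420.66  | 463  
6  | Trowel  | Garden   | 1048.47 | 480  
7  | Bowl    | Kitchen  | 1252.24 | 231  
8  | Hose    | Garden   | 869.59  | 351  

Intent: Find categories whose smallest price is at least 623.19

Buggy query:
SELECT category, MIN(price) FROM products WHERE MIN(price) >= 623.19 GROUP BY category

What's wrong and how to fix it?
Bug: Aggregates like MIN are computed per group after WHERE runs

Fix: Use HAVING for the per-group MIN condition

Corrected query:
SELECT category, MIN(price) FROM products GROUP BY category HAVING MIN(price) >= 623.19

Result:
(no rows)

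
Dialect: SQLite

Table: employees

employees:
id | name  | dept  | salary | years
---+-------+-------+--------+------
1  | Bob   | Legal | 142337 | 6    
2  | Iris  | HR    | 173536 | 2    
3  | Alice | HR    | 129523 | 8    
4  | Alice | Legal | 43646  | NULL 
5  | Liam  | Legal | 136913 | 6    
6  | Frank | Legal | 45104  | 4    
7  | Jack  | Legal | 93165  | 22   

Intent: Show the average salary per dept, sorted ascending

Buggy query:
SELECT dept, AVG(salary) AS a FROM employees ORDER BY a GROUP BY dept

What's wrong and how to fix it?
Bug: ORDER BY appears before GROUP BY; SQL clause order requires GROUP BY first

Fix: Move ORDER BY to the end, after GROUP BY

Corrected query:
SELECT dept, AVG(salary) AS a FROM employees GROUP BY dept ORDER BY a

Result:
dept  | a       
------+---------
Legal | 92233   
HR    | 151529.5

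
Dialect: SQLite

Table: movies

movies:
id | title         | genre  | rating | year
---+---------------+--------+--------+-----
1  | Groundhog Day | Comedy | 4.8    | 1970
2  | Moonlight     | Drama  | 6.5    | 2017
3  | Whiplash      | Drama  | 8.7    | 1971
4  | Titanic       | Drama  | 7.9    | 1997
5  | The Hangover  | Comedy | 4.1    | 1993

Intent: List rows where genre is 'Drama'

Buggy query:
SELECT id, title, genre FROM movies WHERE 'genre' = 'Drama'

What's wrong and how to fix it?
Bug: Single quotes denote string literals in SQL; the column name is being compared as a constant string

Fix: Remove the quotes around the column name (or use double quotes for an identifier)

Corrected query:
SELECT id, title, genre FROM movies WHERE genre = 'Drama'

Result:
id | title     | genre
---+-----------+------
2  | Moonlight | Drama
3  | Whiplash  | Drama
4  | Titanic   | Drama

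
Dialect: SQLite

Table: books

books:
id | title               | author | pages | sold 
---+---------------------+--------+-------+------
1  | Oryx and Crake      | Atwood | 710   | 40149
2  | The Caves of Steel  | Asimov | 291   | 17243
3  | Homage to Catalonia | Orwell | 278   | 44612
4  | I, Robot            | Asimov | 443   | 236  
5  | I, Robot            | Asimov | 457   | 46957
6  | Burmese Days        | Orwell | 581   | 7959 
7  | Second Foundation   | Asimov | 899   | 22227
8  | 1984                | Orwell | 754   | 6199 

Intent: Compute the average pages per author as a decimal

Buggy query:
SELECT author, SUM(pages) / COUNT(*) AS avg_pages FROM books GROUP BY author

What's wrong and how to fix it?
Bug: Both operands are integers, so '/' performs integer division and truncates

Fix: Cast one side to REAL so the division keeps the fractional part

Corrected query:
SELECT author, SUM(pages) * 1.0 / COUNT(*) AS avg_pages FROM books GROUP BY author

Result:
author | avg_pages 
-------+-----------
Asimov | 522.5     
Atwood | 710       
Orwell | 537.666667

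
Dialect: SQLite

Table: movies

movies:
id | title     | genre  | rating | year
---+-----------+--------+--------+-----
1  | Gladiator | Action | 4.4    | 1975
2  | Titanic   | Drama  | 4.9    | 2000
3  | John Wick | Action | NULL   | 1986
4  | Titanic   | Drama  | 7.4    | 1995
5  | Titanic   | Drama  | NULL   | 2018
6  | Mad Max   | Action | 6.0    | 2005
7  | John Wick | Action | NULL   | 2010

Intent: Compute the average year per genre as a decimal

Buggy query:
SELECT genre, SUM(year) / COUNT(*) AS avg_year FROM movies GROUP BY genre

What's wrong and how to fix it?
Bug: SUM(year) and COUNT(*) are both integers; the division truncates the fractional part

Fix: Cast one side to REAL so the division keeps the fractional part

Corrected query:
SELECT genre, SUM(year) * 1.0 / COUNT(*) AS avg_year FROM movies GROUP BY genre

Result:
genre  | avg_year   
-------+------------
Action | 1994       
Drama  | 2004.333333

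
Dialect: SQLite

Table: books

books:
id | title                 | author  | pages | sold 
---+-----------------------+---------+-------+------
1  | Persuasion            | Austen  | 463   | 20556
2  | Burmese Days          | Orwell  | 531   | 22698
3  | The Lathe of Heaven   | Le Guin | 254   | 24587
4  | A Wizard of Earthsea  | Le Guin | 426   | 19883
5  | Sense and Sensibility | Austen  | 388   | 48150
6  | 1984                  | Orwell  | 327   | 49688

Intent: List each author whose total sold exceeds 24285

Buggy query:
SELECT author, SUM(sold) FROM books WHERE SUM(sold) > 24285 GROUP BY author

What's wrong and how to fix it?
Bug: Aggregate functions cannot appear in a WHERE clause

Fix: Move the aggregate condition to a HAVING clause

Corrected query:
SELECT author, SUM(sold) FROM books GROUP BY author HAVING SUM(sold) > 24285

Result:
author  | SUM(sold)
--------+----------
Austen  | 68706    
Le Guin | 44470    
Orwell  | 72386    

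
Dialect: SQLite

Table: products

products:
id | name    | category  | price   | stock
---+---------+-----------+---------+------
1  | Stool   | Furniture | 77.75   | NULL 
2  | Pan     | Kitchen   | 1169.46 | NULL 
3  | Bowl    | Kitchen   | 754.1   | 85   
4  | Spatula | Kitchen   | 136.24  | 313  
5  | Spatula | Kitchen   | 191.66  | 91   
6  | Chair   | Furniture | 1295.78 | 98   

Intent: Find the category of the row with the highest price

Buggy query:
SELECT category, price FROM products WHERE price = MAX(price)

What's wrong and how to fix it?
Bug: MAX(price) is an aggregate and cannot be used directly in WHERE

Fix: Use a subquery: WHERE price = (SELECT MAX(price) FROM products)

Corrected query:
SELECT category, price FROM products WHERE price = (SELECT MAX(price) FROM products)

Result:
category  | price  
----------+--------
Furniture | 1295.78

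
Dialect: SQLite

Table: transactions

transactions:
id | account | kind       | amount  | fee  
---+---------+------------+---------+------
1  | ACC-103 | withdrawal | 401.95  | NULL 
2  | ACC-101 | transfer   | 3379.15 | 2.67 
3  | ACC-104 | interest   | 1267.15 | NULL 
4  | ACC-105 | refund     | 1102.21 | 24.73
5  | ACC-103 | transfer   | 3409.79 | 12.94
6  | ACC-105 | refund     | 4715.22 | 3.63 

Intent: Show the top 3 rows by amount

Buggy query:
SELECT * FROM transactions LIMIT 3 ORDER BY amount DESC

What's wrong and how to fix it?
Bug: LIMIT must come after ORDER BY

Fix: Swap the clauses: ORDER BY first, then LIMIT

Corrected query:
SELECT * FROM transactions ORDER BY amount DESC LIMIT 3

Result:
id | account | kind     | amount  | fee  
---+---------+----------+---------+------
6  | ACC-105 | refund   | 4715.22 | 3.63 
5  | ACC-103 | transfer | 3409.79 | 12.94
2  | ACC-101 | transfer | 3379.15 | 2.67 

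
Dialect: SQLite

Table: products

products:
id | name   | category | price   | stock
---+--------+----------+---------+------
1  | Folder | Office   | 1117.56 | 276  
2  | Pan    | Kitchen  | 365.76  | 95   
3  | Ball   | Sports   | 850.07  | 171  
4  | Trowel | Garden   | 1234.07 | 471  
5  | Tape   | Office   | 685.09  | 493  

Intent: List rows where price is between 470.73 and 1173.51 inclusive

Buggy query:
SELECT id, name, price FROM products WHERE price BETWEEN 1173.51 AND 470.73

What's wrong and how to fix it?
Bug: The bounds are reversed; BETWEEN a AND b requires a <= b to match anything

Fix: Write BETWEEN 470.73 AND 1173.51

Corrected query:
SELECT id, name, price FROM products WHERE price BETWEEN 470.73 AND 1173.51

Result:
id | name   | price  
---+--------+--------
1  | Folder | 1117.56
3  | Ball   | 850.07 
5  | Tape   | 685.09 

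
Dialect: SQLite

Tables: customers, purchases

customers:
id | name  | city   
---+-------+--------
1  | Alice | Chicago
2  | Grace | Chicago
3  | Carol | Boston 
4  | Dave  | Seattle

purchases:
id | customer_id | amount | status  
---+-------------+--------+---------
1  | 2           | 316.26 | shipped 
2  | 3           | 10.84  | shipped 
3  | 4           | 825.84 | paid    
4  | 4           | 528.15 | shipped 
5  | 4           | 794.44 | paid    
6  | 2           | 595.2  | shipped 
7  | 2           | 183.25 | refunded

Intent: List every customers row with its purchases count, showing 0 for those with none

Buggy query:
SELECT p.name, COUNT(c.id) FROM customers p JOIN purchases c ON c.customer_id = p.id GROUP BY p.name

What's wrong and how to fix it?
Bug: INNER JOIN drops customers rows that have no matching purchases rows

Fix: Switch to LEFT JOIN to retain unmatched parent rows

Corrected query:
SELECT p.name, COUNT(c.id) FROM customers p LEFT JOIN purchases c ON c.customer_id = p.id GROUP BY p.name

Result:
name  | COUNT(c.id)
------+------------
Alice | 0          
Carol | 1          
Dave  | 3          
Grace | 3          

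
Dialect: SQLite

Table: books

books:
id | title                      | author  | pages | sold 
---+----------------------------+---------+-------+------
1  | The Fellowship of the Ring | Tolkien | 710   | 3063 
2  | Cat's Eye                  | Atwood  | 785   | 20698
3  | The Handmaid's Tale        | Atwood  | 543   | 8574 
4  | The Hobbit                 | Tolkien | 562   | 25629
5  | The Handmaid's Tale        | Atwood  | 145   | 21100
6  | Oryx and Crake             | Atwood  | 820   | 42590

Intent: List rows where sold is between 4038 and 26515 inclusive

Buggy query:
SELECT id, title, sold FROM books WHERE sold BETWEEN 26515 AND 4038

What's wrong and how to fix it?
Bug: BETWEEN expects the lower bound first; with 26515 AND 4038 the range is empty

Fix: Swap the bounds so the smaller value comes first

Corrected query:
SELECT id, title, sold FROM books WHERE sold BETWEEN 4038 AND 26515

Result:
id | title               | sold 
---+---------------------+------
2  | Cat's Eye           | 20698
3  | The Handmaid's Tale | 8574 
4  | The Hobbit          | 25629
5  | The Handmaid's Tale | 21100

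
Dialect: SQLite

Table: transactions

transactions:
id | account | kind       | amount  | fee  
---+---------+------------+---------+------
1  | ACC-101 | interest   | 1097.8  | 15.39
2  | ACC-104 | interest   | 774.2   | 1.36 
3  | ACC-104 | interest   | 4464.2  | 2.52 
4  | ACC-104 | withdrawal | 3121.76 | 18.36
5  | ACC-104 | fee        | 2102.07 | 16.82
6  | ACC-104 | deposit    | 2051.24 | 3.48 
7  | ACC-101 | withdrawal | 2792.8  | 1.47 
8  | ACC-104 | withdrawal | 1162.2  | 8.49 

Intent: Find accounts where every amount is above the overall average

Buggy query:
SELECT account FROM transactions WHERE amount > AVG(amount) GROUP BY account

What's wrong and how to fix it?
Bug: AVG() is an aggregate; it can't sit directly in WHERE

Fix: Use a subquery for AVG and a HAVING MIN(...) filter so the condition holds for every row in the group

Corrected query:
SELECT account FROM transactions GROUP BY account HAVING MIN(amount) > (SELECT AVG(amount) FROM transactions)

Result:
(no rows)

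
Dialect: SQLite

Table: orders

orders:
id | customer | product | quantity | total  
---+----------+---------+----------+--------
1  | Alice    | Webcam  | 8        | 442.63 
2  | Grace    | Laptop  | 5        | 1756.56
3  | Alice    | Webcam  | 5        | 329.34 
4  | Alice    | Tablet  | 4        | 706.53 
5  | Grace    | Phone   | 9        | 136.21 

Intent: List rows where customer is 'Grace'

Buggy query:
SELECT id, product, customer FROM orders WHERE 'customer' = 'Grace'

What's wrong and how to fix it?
Bug: Single quotes denote string literals in SQL; the column name is being compared as a constant string

Fix: Reference the column as customer without single quotes

Corrected query:
SELECT id, product, customer FROM orders WHERE customer = 'Grace'

Result:
id | product | customer
---+---------+---------
2  | Laptop  | Grace   
5  | Phone   | Grace   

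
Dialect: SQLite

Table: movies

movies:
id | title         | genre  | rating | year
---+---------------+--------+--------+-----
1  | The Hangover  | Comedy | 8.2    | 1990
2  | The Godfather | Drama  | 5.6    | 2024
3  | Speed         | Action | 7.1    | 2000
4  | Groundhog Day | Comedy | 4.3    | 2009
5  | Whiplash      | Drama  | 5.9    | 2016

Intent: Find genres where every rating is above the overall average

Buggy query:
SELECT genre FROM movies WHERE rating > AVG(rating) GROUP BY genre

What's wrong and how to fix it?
Bug: AVG() is an aggregate; it can't sit directly in WHERE

Fix: Compute the overall average in a scalar subquery and compare each group's MIN against it in HAVING

Corrected query:
SELECT genre FROM movies GROUP BY genre HAVING MIN(rating) > (SELECT AVG(rating) FROM movies)

Result:
genre 
------
Action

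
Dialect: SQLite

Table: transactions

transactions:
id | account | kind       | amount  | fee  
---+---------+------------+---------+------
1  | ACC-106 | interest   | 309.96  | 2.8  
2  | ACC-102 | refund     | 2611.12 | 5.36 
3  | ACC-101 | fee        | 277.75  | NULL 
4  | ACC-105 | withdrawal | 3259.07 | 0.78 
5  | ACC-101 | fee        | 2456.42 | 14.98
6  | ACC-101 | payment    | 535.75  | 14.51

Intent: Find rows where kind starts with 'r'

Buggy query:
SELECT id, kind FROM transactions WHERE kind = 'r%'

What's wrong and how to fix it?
Bug: '=' compares the literal string including the % character; pattern matching needs LIKE

Fix: Replace '=' with LIKE so 'r%' is treated as a pattern

Corrected query:
SELECT id, kind FROM transactions WHERE kind LIKE 'r%'

Result:
id | kind  
---+-------
2  | refund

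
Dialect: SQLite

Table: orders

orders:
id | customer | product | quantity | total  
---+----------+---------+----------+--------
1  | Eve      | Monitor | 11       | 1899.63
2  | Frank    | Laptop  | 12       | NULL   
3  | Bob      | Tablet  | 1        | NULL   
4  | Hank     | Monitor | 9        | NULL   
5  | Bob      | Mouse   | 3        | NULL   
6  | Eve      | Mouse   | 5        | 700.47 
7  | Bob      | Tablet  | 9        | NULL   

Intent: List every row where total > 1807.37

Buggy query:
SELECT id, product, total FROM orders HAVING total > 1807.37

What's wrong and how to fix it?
Bug: This is a non-aggregate query (no GROUP BY, no aggregates), so in SQLite the HAVING clause is invalid here; a row-level condition belongs in WHERE

Fix: Use WHERE for row-level filtering

Corrected query:
SELECT id, product, total FROM orders WHERE total > 1807.37

Result:
id | product | total  
---+---------+--------
1  | Monitor | 1899.63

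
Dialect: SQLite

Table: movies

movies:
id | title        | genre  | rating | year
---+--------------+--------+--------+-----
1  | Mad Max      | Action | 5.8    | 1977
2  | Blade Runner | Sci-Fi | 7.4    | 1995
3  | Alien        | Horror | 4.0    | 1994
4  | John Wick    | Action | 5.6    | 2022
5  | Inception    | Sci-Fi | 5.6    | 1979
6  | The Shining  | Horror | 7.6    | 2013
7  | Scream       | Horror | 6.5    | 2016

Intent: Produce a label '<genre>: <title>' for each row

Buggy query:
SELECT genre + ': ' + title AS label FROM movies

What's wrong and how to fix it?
Bug: '+' is numeric addition; on text columns SQLite converts them to 0 instead of concatenating

Fix: Replace + with || to concatenate text

Corrected query:
SELECT genre || ': ' || title AS label FROM movies

Result:
label               
--------------------
Action: Mad Max     
Sci-Fi: Blade Runner
Horror: Alien       
Action: John Wick   
Sci-Fi: Inception   
Horror: The Shining 
Horror: Scream      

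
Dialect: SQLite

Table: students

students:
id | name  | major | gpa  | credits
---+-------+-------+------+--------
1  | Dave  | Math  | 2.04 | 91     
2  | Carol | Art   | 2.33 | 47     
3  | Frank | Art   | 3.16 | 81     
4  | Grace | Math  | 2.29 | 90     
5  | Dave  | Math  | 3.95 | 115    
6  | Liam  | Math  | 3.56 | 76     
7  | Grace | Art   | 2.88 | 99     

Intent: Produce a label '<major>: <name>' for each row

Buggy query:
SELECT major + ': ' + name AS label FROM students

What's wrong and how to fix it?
Bug: '+' is numeric addition; on text columns SQLite converts them to 0 instead of concatenating

Fix: Replace + with || to concatenate text

Corrected query:
SELECT major || ': ' || name AS label FROM students

Result:
label      
-----------
Math: Dave 
Art: Carol 
Art: Frank 
Math: Grace
Math: Dave 
Math: Liam 
Art: Grace 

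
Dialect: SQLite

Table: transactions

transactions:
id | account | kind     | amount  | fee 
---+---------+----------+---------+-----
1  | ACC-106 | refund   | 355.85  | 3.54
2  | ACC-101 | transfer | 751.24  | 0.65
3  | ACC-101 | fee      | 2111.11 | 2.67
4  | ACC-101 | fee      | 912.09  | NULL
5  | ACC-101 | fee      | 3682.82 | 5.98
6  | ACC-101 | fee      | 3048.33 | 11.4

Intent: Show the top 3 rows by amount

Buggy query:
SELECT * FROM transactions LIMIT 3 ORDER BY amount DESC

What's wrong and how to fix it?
Bug: LIMIT must come after ORDER BY

Fix: Sort with ORDER BY, then apply LIMIT

Corrected query:
SELECT * FROM transactions ORDER BY amount DESC LIMIT 3

Result:
id | account | kind | amount  | fee 
---+---------+------+---------+-----
5  | ACC-101 | fee  | 3682.82 | 5.98
6  | ACC-101 | fee  | 3048.33 | 11.4
3  | ACC-101 | fee  | 2111.11 | 2.67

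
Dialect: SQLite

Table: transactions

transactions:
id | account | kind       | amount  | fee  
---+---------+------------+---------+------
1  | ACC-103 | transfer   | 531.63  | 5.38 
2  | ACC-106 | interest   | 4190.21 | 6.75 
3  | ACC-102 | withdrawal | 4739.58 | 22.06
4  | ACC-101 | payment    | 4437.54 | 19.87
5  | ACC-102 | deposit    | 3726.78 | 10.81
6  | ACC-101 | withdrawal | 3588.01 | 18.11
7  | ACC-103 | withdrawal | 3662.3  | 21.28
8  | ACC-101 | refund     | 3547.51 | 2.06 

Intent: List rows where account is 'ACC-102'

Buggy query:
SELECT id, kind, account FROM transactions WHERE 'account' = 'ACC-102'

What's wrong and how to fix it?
Bug: 'account' in single quotes is a string literal, not the column; the comparison is literal-vs-literal and never true

Fix: Remove the quotes around the column name (or use double quotes for an identifier)

Corrected query:
SELECT id, kind, account FROM transactions WHERE account = 'ACC-102'

Result:
id | kind       | account
---+------------+--------
3  | withdrawal | ACC-102
5  | deposit    | ACC-102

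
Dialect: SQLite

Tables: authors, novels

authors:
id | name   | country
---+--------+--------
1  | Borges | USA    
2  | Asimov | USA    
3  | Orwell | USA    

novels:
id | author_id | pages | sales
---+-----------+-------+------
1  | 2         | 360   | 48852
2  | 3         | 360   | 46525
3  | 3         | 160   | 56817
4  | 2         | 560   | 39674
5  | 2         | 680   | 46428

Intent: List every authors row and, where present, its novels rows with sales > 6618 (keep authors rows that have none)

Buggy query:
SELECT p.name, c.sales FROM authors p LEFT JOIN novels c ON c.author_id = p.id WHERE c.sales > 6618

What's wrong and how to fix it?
Bug: Filtering c.sales in WHERE discards the NULL rows produced by LEFT JOIN, turning it into an inner join

Fix: Put 'c.sales > 6618' in the JOIN's ON clause instead of WHERE

Corrected query:
SELECT p.name, c.sales FROM authors p LEFT JOIN novels c ON c.author_id = p.id AND c.sales > 6618

Result:
name   | sales
-------+------
Borges | NULL 
Asimov | 39674
Asimov | 46428
Asimov | 48852
Orwell | 46525
Orwell | 56817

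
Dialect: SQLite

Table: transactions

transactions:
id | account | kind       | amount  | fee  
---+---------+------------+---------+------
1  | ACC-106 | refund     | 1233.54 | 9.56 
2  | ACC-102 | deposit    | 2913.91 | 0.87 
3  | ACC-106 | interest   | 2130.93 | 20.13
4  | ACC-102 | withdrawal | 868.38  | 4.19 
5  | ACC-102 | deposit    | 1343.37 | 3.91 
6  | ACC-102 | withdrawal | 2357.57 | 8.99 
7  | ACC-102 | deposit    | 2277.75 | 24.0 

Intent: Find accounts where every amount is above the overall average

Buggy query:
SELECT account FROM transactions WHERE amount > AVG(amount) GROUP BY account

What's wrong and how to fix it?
Bug: WHERE evaluates per row before aggregation, so AVG() is unavailable

Fix: Use a subquery for AVG and a HAVING MIN(...) filter so the condition holds for every row in the group

Corrected query:
SELECT account FROM transactions GROUP BY account HAVING MIN(amount) > (SELECT AVG(amount) FROM transactions)

Result:
(no rows)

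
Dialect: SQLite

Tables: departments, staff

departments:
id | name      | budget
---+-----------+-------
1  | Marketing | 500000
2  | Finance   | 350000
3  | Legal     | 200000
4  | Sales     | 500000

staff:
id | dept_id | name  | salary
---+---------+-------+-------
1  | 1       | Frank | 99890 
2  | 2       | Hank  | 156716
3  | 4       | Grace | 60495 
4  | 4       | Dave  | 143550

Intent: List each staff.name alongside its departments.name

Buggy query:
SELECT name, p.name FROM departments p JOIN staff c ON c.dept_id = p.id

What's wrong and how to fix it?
Bug: Both tables have a 'name' column; the unqualified reference is ambiguous

Fix: Prefix ambiguous columns with the table alias

Corrected query:
SELECT c.name, p.name FROM departments p JOIN staff c ON c.dept_id = p.id

Result:
name  | name     
------+----------
Frank | Marketing
Hank  | Finance  
Grace | Sales    
Dave  | Sales    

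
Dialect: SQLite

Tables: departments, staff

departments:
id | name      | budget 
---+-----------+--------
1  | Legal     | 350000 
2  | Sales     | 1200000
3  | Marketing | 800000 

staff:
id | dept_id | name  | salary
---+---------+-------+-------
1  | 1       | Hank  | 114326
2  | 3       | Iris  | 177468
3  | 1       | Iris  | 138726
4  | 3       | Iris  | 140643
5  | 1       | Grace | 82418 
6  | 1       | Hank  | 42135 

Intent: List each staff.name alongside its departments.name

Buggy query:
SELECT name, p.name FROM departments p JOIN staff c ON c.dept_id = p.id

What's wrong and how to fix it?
Bug: 'name' exists in both joined tables, so the database can't tell which one is meant

Fix: Prefix ambiguous columns with the table alias

Corrected query:
SELECT c.name, p.name FROM departments p JOIN staff c ON c.dept_id = p.id

Result:
name  | name     
------+----------
Hank  | Legal    
Iris  | Marketing
Iris  | Legal    
Iris  | Marketing
Grace | Legal    
Hank  | Legal    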